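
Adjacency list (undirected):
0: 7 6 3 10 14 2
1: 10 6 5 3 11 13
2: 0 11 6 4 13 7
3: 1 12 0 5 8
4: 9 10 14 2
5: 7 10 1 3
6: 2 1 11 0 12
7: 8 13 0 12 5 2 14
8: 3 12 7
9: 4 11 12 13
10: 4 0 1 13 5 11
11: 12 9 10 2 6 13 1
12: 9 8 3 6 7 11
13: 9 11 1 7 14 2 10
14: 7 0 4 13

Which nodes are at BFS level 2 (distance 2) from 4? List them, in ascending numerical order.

Level 0: 4
Level 1: 2, 9, 10, 14
Level 2: 0, 1, 5, 6, 7, 11, 12, 13
Level 3: 3, 8

0, 1, 5, 6, 7, 11, 12, 13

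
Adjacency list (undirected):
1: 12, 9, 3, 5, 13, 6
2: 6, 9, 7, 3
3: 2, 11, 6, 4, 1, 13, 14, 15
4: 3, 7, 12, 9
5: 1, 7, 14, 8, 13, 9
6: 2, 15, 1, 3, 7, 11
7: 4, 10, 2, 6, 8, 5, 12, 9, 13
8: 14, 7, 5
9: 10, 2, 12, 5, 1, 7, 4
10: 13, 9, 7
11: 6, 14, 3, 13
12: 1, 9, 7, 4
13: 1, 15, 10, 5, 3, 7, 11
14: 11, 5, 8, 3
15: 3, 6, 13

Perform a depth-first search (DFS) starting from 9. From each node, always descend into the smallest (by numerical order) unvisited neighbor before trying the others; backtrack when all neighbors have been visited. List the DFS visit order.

9 -> 1 -> 3 -> 2 -> 6 -> 7 -> 4 -> 12 -> 5 -> 8 -> 14 -> 11 -> 13 -> 10 -> 15

Visit 9
9 → 1
1 → 3
3 → 2
2 → 6
6 → 7
7 → 4
4 → 12
7 → 5
5 → 8
8 → 14
14 → 11
11 → 13
13 → 10
13 → 15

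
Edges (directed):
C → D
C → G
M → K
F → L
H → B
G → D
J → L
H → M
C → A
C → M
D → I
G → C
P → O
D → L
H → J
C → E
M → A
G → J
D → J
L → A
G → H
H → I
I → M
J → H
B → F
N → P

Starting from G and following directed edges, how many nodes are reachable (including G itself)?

13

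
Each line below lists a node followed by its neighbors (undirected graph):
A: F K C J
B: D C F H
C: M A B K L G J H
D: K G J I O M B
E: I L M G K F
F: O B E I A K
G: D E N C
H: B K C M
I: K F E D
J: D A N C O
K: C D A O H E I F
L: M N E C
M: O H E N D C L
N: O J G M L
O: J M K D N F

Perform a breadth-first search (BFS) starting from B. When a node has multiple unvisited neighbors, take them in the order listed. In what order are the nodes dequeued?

B → D → C → F → H → K → G → J → I → O → M → A → L → E → N

Visit B; enqueue D, C, F, H → queue [D, C, F, H]
Visit D; enqueue K, G, J, I, O, M → queue [C, F, H, K, G, J, I, O, M]
Visit C; enqueue A, L → queue [F, H, K, G, J, I, O, M, A, L]
Visit F; enqueue E → queue [H, K, G, J, I, O, M, A, L, E]
Visit H → queue [K, G, J, I, O, M, A, L, E]
Visit K → queue [G, J, I, O, M, A, L, E]
Visit G; enqueue N → queue [J, I, O, M, A, L, E, N]
Visit J → queue [I, O, M, A, L, E, N]
Visit I → queue [O, M, A, L, E, N]
Visit O → queue [M, A, L, E, N]
Visit M → queue [A, L, E, N]
Visit A → queue [L, E, N]
Visit L → queue [E, N]
Visit E → queue [N]
Visit N → queue []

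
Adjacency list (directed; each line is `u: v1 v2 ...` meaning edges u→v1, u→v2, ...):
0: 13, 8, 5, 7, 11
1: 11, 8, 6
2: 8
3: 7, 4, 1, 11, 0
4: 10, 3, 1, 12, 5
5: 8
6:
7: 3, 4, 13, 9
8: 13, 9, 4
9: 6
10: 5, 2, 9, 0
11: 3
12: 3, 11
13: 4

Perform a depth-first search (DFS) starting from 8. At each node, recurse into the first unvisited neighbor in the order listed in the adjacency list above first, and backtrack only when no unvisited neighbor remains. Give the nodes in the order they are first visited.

8 -> 13 -> 4 -> 10 -> 5 -> 2 -> 9 -> 6 -> 0 -> 7 -> 3 -> 1 -> 11 -> 12

Visit 8
8 → 13
13 → 4
4 → 10
10 → 5
10 → 2
10 → 9
9 → 6
10 → 0
0 → 7
7 → 3
3 → 1
1 → 11
4 → 12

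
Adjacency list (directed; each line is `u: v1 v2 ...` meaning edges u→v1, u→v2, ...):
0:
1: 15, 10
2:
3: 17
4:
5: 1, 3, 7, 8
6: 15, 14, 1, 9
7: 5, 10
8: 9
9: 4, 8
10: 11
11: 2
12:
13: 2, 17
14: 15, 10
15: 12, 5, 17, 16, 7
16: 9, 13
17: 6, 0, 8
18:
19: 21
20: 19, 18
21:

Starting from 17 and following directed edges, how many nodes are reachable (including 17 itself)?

BFS from 17 visits: 17, 6, 0, 8, 15, 14, 1, 9, 12, 5, 16, 7, 10, 4, 3, 13, 11, 2
Reachable nodes: 18 of 22 total.

18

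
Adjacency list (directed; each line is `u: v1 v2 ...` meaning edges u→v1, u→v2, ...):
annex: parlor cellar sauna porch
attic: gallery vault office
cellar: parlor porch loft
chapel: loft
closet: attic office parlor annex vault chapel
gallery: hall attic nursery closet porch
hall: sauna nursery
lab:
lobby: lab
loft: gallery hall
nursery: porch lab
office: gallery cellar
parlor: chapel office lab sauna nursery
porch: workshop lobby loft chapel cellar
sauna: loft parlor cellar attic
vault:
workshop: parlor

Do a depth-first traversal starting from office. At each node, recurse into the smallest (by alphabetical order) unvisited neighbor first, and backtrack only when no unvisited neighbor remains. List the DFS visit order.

Visit office
office → cellar
cellar → loft
loft → gallery
gallery → attic
attic → vault
gallery → closet
closet → annex
annex → parlor
parlor → chapel
parlor → lab
parlor → nursery
nursery → porch
porch → lobby
porch → workshop
parlor → sauna
gallery → hall

office -> cellar -> loft -> gallery -> attic -> vault -> closet -> annex -> parlor -> chapel -> lab -> nursery -> porch -> lobby -> workshop -> sauna -> hall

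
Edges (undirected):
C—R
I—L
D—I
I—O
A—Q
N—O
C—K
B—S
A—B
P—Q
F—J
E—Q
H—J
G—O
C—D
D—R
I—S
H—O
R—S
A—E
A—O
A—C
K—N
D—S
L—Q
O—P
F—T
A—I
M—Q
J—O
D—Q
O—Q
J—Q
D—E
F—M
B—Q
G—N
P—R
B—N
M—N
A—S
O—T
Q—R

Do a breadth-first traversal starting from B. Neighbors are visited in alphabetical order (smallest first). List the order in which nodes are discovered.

B A N Q S C E I O G K M D J L P R H T F

Visit B; enqueue A, N, Q, S → queue [A, N, Q, S]
Visit A; enqueue C, E, I, O → queue [N, Q, S, C, E, I, O]
Visit N; enqueue G, K, M → queue [Q, S, C, E, I, O, G, K, M]
Visit Q; enqueue D, J, L, P, R → queue [S, C, E, I, O, G, K, M, D, J, L, P, R]
Visit S → queue [C, E, I, O, G, K, M, D, J, L, P, R]
Visit C → queue [E, I, O, G, K, M, D, J, L, P, R]
Visit E → queue [I, O, G, K, M, D, J, L, P, R]
Visit I → queue [O, G, K, M, D, J, L, P, R]
Visit O; enqueue H, T → queue [G, K, M, D, J, L, P, R, H, T]
Visit G → queue [K, M, D, J, L, P, R, H, T]
Visit K → queue [M, D, J, L, P, R, H, T]
Visit M; enqueue F → queue [D, J, L, P, R, H, T, F]
Visit D → queue [J, L, P, R, H, T, F]
Visit J → queue [L, P, R, H, T, F]
Visit L → queue [P, R, H, T, F]
Visit P → queue [R, H, T, F]
Visit R → queue [H, T, F]
Visit H → queue [T, F]
Visit T → queue [F]
Visit F → queue []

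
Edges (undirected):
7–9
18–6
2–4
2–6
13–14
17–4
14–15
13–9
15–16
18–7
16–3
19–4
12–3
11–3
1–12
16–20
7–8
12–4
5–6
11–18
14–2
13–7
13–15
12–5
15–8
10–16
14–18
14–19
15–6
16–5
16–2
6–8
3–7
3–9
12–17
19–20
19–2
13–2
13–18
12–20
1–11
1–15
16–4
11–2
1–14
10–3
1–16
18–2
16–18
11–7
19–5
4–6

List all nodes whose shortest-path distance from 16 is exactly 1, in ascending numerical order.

1, 2, 3, 4, 5, 10, 15, 18, 20

Level 0: 16
Level 1: 1, 2, 3, 4, 5, 10, 15, 18, 20
Level 2: 6, 7, 8, 9, 11, 12, 13, 14, 17, 19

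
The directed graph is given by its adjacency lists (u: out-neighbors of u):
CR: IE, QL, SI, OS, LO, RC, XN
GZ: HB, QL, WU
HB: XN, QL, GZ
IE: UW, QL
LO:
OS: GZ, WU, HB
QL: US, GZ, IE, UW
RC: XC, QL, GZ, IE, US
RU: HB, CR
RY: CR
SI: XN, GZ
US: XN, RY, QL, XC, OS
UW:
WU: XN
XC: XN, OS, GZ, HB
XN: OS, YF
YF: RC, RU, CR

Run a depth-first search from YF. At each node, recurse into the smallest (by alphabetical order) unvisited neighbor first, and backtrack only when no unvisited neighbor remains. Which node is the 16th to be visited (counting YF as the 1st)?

Visit YF
YF → CR
CR → IE
IE → QL
QL → GZ
GZ → HB
HB → XN
XN → OS
OS → WU
QL → US
US → RY
US → XC
QL → UW
CR → LO
CR → RC
CR → SI
YF → RU

Visit order: YF, CR, IE, QL, GZ, HB, XN, OS, WU, US, RY, XC, UW, LO, RC, SI, RU

SI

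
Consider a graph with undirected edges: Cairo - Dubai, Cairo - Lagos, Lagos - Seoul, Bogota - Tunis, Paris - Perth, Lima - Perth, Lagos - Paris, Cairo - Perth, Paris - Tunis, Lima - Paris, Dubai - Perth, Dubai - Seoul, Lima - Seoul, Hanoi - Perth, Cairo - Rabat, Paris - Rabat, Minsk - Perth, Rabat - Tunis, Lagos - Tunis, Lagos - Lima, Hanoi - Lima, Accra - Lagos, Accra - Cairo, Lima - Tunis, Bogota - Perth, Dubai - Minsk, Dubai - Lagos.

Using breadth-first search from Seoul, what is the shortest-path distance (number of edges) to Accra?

Level 0: Seoul
Level 1: Dubai, Lagos, Lima
Level 2: Accra, Cairo, Hanoi, Minsk, Paris, Perth, Tunis
Level 3: Bogota, Rabat
Accra first appears at level 2.

2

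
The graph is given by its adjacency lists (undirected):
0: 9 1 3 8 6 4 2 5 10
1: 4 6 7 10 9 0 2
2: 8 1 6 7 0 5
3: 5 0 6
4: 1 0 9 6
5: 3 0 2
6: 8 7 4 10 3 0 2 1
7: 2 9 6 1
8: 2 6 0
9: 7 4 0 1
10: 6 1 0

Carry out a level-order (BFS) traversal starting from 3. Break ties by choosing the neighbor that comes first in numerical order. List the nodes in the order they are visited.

3 -> 0 -> 5 -> 6 -> 1 -> 2 -> 4 -> 8 -> 9 -> 10 -> 7

Visit 3; enqueue 0, 5, 6 → queue [0, 5, 6]
Visit 0; enqueue 1, 2, 4, 8, 9, 10 → queue [5, 6, 1, 2, 4, 8, 9, 10]
Visit 5 → queue [6, 1, 2, 4, 8, 9, 10]
Visit 6; enqueue 7 → queue [1, 2, 4, 8, 9, 10, 7]
Visit 1 → queue [2, 4, 8, 9, 10, 7]
Visit 2 → queue [4, 8, 9, 10, 7]
Visit 4 → queue [8, 9, 10, 7]
Visit 8 → queue [9, 10, 7]
Visit 9 → queue [10, 7]
Visit 10 → queue [7]
Visit 7 → queue []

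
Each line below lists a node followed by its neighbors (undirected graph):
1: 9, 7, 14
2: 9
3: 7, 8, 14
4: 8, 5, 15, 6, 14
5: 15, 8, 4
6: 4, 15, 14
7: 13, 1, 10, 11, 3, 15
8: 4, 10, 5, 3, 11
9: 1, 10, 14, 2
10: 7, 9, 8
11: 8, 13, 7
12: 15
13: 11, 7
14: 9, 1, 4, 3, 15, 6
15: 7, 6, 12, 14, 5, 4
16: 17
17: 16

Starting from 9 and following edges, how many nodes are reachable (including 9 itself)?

BFS from 9 visits: 9, 14, 10, 2, 1, 15, 6, 4, 3, 8, 7, 12, 5, 11, 13
Reachable nodes: 15 of 17 total.

15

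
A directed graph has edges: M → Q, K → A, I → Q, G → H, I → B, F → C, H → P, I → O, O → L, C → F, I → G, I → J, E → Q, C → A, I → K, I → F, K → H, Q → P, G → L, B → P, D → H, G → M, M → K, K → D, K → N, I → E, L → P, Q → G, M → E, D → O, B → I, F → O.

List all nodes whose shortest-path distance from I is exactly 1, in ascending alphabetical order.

Level 0: I
Level 1: B, E, F, G, J, K, O, Q
Level 2: A, C, D, H, L, M, N, P

B, E, F, G, J, K, O, Q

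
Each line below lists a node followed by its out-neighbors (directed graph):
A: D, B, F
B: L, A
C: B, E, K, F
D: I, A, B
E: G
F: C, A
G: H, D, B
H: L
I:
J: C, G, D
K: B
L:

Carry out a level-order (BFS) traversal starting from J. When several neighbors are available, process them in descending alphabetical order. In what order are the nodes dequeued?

J G D C H B I A K F E L

Visit J; enqueue G, D, C → queue [G, D, C]
Visit G; enqueue H, B → queue [D, C, H, B]
Visit D; enqueue I, A → queue [C, H, B, I, A]
Visit C; enqueue K, F, E → queue [H, B, I, A, K, F, E]
Visit H; enqueue L → queue [B, I, A, K, F, E, L]
Visit B → queue [I, A, K, F, E, L]
Visit I → queue [A, K, F, E, L]
Visit A → queue [K, F, E, L]
Visit K → queue [F, E, L]
Visit F → queue [E, L]
Visit E → queue [L]
Visit L → queue []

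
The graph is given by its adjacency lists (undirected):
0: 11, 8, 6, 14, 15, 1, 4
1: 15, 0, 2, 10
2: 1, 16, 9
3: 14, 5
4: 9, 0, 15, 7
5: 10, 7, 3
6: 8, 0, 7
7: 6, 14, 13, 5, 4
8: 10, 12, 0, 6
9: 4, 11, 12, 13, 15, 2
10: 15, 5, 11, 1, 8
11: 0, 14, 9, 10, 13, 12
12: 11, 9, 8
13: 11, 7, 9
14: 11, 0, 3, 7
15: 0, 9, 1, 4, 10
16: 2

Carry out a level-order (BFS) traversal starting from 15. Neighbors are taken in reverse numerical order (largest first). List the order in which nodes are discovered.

15, 10, 9, 4, 1, 0, 11, 8, 5, 13, 12, 2, 7, 14, 6, 3, 16

Visit 15; enqueue 10, 9, 4, 1, 0 → queue [10, 9, 4, 1, 0]
Visit 10; enqueue 11, 8, 5 → queue [9, 4, 1, 0, 11, 8, 5]
Visit 9; enqueue 13, 12, 2 → queue [4, 1, 0, 11, 8, 5, 13, 12, 2]
Visit 4; enqueue 7 → queue [1, 0, 11, 8, 5, 13, 12, 2, 7]
Visit 1 → queue [0, 11, 8, 5, 13, 12, 2, 7]
Visit 0; enqueue 14, 6 → queue [11, 8, 5, 13, 12, 2, 7, 14, 6]
Visit 11 → queue [8, 5, 13, 12, 2, 7, 14, 6]
Visit 8 → queue [5, 13, 12, 2, 7, 14, 6]
Visit 5; enqueue 3 → queue [13, 12, 2, 7, 14, 6, 3]
Visit 13 → queue [12, 2, 7, 14, 6, 3]
Visit 12 → queue [2, 7, 14, 6, 3]
Visit 2; enqueue 16 → queue [7, 14, 6, 3, 16]
Visit 7 → queue [14, 6, 3, 16]
Visit 14 → queue [6, 3, 16]
Visit 6 → queue [3, 16]
Visit 3 → queue [16]
Visit 16 → queue []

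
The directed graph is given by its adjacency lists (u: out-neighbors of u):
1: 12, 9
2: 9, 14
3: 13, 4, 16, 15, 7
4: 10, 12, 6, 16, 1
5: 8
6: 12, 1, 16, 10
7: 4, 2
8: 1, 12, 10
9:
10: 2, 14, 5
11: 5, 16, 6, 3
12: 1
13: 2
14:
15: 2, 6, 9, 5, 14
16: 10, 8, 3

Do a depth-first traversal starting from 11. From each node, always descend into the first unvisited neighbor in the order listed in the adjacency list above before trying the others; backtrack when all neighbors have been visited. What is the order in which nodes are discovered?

11 5 8 1 12 9 10 2 14 16 3 13 4 6 15 7

Visit 11
11 → 5
5 → 8
8 → 1
1 → 12
1 → 9
8 → 10
10 → 2
2 → 14
11 → 16
16 → 3
3 → 13
3 → 4
4 → 6
3 → 15
3 → 7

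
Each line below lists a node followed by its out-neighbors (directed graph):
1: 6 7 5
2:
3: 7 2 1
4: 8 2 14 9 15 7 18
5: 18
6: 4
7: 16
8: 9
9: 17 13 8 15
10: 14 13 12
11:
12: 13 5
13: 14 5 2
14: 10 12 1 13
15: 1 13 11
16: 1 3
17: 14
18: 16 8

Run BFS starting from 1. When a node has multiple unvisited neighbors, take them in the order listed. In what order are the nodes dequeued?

1 -> 6 -> 7 -> 5 -> 4 -> 16 -> 18 -> 8 -> 2 -> 14 -> 9 -> 15 -> 3 -> 10 -> 12 -> 13 -> 17 -> 11

Visit 1; enqueue 6, 7, 5 → queue [6, 7, 5]
Visit 6; enqueue 4 → queue [7, 5, 4]
Visit 7; enqueue 16 → queue [5, 4, 16]
Visit 5; enqueue 18 → queue [4, 16, 18]
Visit 4; enqueue 8, 2, 14, 9, 15 → queue [16, 18, 8, 2, 14, 9, 15]
Visit 16; enqueue 3 → queue [18, 8, 2, 14, 9, 15, 3]
Visit 18 → queue [8, 2, 14, 9, 15, 3]
Visit 8 → queue [2, 14, 9, 15, 3]
Visit 2 → queue [14, 9, 15, 3]
Visit 14; enqueue 10, 12, 13 → queue [9, 15, 3, 10, 12, 13]
Visit 9; enqueue 17 → queue [15, 3, 10, 12, 13, 17]
Visit 15; enqueue 11 → queue [3, 10, 12, 13, 17, 11]
Visit 3 → queue [10, 12, 13, 17, 11]
Visit 10 → queue [12, 13, 17, 11]
Visit 12 → queue [13, 17, 11]
Visit 13 → queue [17, 11]
Visit 17 → queue [11]
Visit 11 → queue []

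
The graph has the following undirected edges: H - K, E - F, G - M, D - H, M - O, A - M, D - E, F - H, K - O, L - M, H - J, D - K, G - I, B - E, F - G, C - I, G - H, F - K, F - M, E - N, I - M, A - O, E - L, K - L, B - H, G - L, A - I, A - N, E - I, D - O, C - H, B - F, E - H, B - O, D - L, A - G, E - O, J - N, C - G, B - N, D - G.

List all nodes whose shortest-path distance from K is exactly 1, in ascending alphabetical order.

D, F, H, L, O

Level 0: K
Level 1: D, F, H, L, O
Level 2: A, B, C, E, G, J, M
Level 3: I, N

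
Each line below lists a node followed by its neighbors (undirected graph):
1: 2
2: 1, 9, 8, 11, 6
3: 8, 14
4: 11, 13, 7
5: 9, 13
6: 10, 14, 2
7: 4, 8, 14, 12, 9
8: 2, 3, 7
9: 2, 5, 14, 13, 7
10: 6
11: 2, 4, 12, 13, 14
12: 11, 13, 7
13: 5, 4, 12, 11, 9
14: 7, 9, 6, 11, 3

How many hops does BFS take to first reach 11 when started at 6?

2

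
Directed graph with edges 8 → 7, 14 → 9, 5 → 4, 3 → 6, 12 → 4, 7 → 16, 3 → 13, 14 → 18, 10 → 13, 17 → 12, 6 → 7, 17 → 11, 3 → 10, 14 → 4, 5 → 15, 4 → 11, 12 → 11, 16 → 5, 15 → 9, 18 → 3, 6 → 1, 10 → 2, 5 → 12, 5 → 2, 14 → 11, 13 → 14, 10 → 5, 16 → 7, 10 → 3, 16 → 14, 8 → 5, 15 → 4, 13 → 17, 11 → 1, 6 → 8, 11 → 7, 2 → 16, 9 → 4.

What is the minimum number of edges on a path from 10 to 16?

Level 0: 10
Level 1: 2, 3, 5, 13
Level 2: 4, 6, 12, 14, 15, 16, 17
Level 3: 1, 7, 8, 9, 11, 18
16 first appears at level 2.

2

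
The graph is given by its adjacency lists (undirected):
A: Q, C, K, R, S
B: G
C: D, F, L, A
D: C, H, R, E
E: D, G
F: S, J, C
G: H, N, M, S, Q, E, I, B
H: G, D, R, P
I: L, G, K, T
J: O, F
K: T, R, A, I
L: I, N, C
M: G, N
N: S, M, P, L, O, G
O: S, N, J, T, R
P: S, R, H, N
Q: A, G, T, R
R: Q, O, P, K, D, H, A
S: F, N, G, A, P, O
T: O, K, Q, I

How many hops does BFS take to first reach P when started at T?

3

Level 0: T
Level 1: I, K, O, Q
Level 2: A, G, J, L, N, R, S
Level 3: B, C, D, E, F, H, M, P
P first appears at level 3.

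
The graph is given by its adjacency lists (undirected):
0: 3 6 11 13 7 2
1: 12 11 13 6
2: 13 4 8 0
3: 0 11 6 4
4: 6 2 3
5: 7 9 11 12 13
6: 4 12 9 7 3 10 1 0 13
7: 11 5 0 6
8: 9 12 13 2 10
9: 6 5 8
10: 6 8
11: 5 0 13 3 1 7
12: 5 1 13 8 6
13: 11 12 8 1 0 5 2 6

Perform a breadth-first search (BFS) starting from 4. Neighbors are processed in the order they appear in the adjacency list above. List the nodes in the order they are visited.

Visit 4; enqueue 6, 2, 3 → queue [6, 2, 3]
Visit 6; enqueue 12, 9, 7, 10, 1, 0, 13 → queue [2, 3, 12, 9, 7, 10, 1, 0, 13]
Visit 2; enqueue 8 → queue [3, 12, 9, 7, 10, 1, 0, 13, 8]
Visit 3; enqueue 11 → queue [12, 9, 7, 10, 1, 0, 13, 8, 11]
Visit 12; enqueue 5 → queue [9, 7, 10, 1, 0, 13, 8, 11, 5]
Visit 9 → queue [7, 10, 1, 0, 13, 8, 11, 5]
Visit 7 → queue [10, 1, 0, 13, 8, 11, 5]
Visit 10 → queue [1, 0, 13, 8, 11, 5]
Visit 1 → queue [0, 13, 8, 11, 5]
Visit 0 → queue [13, 8, 11, 5]
Visit 13 → queue [8, 11, 5]
Visit 8 → queue [11, 5]
Visit 11 → queue [5]
Visit 5 → queue []

4 6 2 3 12 9 7 10 1 0 13 8 11 5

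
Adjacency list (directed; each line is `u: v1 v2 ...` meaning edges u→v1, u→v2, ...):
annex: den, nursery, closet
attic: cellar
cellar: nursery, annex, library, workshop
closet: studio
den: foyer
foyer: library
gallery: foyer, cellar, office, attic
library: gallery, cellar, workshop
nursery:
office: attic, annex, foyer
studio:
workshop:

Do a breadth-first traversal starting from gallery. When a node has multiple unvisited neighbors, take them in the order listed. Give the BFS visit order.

Visit gallery; enqueue foyer, cellar, office, attic → queue [foyer, cellar, office, attic]
Visit foyer; enqueue library → queue [cellar, office, attic, library]
Visit cellar; enqueue nursery, annex, workshop → queue [office, attic, library, nursery, annex, workshop]
Visit office → queue [attic, library, nursery, annex, workshop]
Visit attic → queue [library, nursery, annex, workshop]
Visit library → queue [nursery, annex, workshop]
Visit nursery → queue [annex, workshop]
Visit annex; enqueue den, closet → queue [workshop, den, closet]
Visit workshop → queue [den, closet]
Visit den → queue [closet]
Visit closet; enqueue studio → queue [studio]
Visit studio → queue []

gallery, foyer, cellar, office, attic, library, nursery, annex, workshop, den, closet, studio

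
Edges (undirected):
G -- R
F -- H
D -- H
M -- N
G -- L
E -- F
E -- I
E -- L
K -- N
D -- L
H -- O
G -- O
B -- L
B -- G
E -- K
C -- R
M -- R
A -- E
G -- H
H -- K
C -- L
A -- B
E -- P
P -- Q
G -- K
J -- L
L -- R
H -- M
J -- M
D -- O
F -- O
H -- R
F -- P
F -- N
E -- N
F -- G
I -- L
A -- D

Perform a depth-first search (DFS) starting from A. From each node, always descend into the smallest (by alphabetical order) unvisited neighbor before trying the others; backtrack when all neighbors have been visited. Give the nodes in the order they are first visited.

A → B → G → F → E → I → L → C → R → H → D → O → K → N → M → J → P → Q

Visit A
A → B
B → G
G → F
F → E
E → I
I → L
L → C
C → R
R → H
H → D
D → O
H → K
K → N
N → M
M → J
E → P
P → Q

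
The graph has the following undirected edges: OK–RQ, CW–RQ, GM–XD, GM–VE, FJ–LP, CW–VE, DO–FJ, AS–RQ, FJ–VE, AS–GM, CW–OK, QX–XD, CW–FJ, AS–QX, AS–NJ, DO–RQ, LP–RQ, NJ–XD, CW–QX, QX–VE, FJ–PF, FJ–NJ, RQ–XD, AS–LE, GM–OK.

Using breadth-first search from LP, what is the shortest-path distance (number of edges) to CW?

Level 0: LP
Level 1: FJ, RQ
Level 2: AS, CW, DO, NJ, OK, PF, VE, XD
Level 3: GM, LE, QX
CW first appears at level 2.

2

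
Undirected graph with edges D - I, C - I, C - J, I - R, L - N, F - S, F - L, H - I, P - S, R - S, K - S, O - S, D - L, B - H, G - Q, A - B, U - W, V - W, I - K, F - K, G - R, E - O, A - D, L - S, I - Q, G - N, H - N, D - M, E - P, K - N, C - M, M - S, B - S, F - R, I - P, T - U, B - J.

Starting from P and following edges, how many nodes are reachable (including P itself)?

19

BFS from P visits: P, S, I, E, R, O, M, L, K, F, B, Q, H, D, C, G, N, J, A
Reachable nodes: 19 of 23 total.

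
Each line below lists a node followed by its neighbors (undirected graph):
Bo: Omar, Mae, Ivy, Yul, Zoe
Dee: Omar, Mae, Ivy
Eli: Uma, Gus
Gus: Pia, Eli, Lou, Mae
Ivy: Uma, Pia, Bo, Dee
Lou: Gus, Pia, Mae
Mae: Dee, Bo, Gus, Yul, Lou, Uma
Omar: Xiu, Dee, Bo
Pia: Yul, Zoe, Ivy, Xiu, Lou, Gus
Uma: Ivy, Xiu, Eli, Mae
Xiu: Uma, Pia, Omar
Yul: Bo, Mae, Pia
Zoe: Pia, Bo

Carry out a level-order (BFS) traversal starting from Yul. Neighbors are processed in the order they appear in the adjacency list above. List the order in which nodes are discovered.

Visit Yul; enqueue Bo, Mae, Pia → queue [Bo, Mae, Pia]
Visit Bo; enqueue Omar, Ivy, Zoe → queue [Mae, Pia, Omar, Ivy, Zoe]
Visit Mae; enqueue Dee, Gus, Lou, Uma → queue [Pia, Omar, Ivy, Zoe, Dee, Gus, Lou, Uma]
Visit Pia; enqueue Xiu → queue [Omar, Ivy, Zoe, Dee, Gus, Lou, Uma, Xiu]
Visit Omar → queue [Ivy, Zoe, Dee, Gus, Lou, Uma, Xiu]
Visit Ivy → queue [Zoe, Dee, Gus, Lou, Uma, Xiu]
Visit Zoe → queue [Dee, Gus, Lou, Uma, Xiu]
Visit Dee → queue [Gus, Lou, Uma, Xiu]
Visit Gus; enqueue Eli → queue [Lou, Uma, Xiu, Eli]
Visit Lou → queue [Uma, Xiu, Eli]
Visit Uma → queue [Xiu, Eli]
Visit Xiu → queue [Eli]
Visit Eli → queue []

Yul → Bo → Mae → Pia → Omar → Ivy → Zoe → Dee → Gus → Lou → Uma → Xiu → Eli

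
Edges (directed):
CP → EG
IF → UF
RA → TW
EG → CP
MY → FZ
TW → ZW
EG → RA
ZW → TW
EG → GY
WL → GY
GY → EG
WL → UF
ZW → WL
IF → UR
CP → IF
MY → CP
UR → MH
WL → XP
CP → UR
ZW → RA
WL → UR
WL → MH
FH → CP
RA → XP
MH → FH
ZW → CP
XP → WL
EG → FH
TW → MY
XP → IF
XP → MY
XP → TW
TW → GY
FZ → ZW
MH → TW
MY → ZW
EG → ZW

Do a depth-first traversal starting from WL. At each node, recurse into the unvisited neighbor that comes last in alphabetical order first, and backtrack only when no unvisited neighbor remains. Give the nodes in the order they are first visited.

WL, XP, TW, ZW, RA, CP, UR, MH, FH, IF, UF, EG, GY, MY, FZ

Visit WL
WL → XP
XP → TW
TW → ZW
ZW → RA
ZW → CP
CP → UR
UR → MH
MH → FH
CP → IF
IF → UF
CP → EG
EG → GY
TW → MY
MY → FZ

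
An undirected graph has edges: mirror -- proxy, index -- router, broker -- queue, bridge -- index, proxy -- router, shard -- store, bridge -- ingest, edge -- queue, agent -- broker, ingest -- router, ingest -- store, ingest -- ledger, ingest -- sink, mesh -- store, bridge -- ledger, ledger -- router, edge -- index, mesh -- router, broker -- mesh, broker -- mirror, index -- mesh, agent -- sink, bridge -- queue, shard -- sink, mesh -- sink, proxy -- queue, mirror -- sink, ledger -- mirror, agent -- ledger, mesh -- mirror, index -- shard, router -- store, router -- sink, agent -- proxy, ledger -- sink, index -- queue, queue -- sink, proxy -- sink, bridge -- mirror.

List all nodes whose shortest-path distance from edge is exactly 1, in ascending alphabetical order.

index, queue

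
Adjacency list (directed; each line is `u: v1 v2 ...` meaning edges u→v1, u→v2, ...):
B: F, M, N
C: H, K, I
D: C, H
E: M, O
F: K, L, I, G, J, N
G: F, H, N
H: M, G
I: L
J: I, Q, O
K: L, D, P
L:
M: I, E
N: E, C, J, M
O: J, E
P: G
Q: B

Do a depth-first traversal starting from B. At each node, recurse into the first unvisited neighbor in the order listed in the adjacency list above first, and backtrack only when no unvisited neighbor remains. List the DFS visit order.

Visit B
B → F
F → K
K → L
K → D
D → C
C → H
H → M
M → I
M → E
E → O
O → J
J → Q
H → G
G → N
K → P

B, F, K, L, D, C, H, M, I, E, O, J, Q, G, N, P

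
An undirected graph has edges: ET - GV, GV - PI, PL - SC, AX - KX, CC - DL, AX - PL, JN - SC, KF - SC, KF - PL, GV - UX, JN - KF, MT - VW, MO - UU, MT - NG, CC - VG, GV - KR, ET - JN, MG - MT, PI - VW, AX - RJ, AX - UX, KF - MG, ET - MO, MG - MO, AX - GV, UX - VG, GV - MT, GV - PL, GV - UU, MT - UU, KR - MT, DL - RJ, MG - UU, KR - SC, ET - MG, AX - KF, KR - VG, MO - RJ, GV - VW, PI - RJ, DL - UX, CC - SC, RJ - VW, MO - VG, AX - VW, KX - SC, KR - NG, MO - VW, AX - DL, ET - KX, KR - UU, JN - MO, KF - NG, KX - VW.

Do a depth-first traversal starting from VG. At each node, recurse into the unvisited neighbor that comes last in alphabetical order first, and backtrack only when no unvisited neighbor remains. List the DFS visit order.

VG UX GV VW RJ PI MO UU MT NG KR SC PL KF MG ET KX AX DL CC JN

Visit VG
VG → UX
UX → GV
GV → VW
VW → RJ
RJ → PI
RJ → MO
MO → UU
UU → MT
MT → NG
NG → KR
KR → SC
SC → PL
PL → KF
KF → MG
MG → ET
ET → KX
KX → AX
AX → DL
DL → CC
ET → JN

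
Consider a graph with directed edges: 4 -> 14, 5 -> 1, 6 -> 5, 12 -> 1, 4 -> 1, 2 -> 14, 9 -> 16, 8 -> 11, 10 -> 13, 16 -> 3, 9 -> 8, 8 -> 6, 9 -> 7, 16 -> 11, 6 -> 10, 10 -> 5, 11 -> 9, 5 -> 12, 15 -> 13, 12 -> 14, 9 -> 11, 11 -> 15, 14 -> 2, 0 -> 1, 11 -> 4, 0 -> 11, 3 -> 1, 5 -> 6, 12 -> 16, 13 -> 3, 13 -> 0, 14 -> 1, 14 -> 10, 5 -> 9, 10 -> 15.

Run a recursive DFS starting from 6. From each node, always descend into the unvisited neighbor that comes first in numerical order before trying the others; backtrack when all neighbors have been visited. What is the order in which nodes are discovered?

6 5 1 9 7 8 11 4 14 2 10 13 0 3 15 16 12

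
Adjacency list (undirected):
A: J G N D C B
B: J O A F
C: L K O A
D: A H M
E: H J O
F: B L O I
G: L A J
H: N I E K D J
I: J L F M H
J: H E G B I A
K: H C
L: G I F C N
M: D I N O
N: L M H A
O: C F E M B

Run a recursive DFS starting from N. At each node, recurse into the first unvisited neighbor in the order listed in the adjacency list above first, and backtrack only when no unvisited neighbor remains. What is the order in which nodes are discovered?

Visit N
N → L
L → G
G → A
A → J
J → H
H → I
I → F
F → B
B → O
O → C
C → K
O → E
O → M
M → D

N → L → G → A → J → H → I → F → B → O → C → K → E → M → D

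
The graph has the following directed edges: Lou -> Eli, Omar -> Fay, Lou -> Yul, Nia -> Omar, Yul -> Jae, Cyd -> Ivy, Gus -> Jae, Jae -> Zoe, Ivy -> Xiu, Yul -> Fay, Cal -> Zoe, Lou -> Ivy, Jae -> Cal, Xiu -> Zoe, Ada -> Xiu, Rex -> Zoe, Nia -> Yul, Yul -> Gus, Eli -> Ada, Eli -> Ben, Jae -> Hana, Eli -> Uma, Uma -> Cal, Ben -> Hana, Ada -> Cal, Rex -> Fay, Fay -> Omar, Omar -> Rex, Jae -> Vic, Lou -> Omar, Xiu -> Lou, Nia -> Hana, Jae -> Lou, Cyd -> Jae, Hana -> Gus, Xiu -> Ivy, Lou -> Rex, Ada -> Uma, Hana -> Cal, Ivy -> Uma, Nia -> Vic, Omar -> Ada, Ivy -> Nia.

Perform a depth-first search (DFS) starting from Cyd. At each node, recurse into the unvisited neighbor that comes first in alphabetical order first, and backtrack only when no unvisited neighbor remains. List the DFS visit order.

Cyd -> Ivy -> Nia -> Hana -> Cal -> Zoe -> Gus -> Jae -> Lou -> Eli -> Ada -> Uma -> Xiu -> Ben -> Omar -> Fay -> Rex -> Yul -> Vic

Visit Cyd
Cyd → Ivy
Ivy → Nia
Nia → Hana
Hana → Cal
Cal → Zoe
Hana → Gus
Gus → Jae
Jae → Lou
Lou → Eli
Eli → Ada
Ada → Uma
Ada → Xiu
Eli → Ben
Lou → Omar
Omar → Fay
Omar → Rex
Lou → Yul
Jae → Vic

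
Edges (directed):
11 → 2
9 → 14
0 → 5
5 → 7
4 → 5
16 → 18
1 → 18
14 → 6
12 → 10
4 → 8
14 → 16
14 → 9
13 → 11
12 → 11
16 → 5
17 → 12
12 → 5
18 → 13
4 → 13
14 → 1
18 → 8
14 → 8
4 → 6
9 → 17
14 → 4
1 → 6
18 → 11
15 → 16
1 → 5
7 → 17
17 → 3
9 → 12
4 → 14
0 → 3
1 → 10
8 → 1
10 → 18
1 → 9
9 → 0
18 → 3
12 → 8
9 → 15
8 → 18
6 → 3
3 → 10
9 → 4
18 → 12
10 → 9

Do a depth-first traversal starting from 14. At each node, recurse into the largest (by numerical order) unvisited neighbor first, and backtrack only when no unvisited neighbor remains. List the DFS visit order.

14 16 18 13 11 2 12 10 9 17 3 15 4 8 1 6 5 7 0

Visit 14
14 → 16
16 → 18
18 → 13
13 → 11
11 → 2
18 → 12
12 → 10
10 → 9
9 → 17
17 → 3
9 → 15
9 → 4
4 → 8
8 → 1
1 → 6
1 → 5
5 → 7
9 → 0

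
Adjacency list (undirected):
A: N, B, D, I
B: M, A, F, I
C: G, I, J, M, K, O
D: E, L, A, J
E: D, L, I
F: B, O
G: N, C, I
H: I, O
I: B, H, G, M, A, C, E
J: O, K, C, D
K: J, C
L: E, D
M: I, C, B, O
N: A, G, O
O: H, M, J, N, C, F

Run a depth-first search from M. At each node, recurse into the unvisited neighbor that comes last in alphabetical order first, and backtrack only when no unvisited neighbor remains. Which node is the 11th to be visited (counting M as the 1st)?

K

Visit M
M → O
O → N
N → G
G → I
I → H
I → E
E → L
L → D
D → J
J → K
K → C
D → A
A → B
B → F

Visit order: M, O, N, G, I, H, E, L, D, J, K, C, A, B, F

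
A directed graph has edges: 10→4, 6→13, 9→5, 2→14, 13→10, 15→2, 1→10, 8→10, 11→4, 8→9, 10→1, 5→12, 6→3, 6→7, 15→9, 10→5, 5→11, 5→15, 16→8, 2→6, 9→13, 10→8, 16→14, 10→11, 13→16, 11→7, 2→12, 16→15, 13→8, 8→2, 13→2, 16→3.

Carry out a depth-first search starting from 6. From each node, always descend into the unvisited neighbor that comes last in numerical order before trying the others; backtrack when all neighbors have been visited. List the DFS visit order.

6 → 13 → 16 → 15 → 9 → 5 → 12 → 11 → 7 → 4 → 2 → 14 → 8 → 10 → 1 → 3

Visit 6
6 → 13
13 → 16
16 → 15
15 → 9
9 → 5
5 → 12
5 → 11
11 → 7
11 → 4
15 → 2
2 → 14
16 → 8
8 → 10
10 → 1
16 → 3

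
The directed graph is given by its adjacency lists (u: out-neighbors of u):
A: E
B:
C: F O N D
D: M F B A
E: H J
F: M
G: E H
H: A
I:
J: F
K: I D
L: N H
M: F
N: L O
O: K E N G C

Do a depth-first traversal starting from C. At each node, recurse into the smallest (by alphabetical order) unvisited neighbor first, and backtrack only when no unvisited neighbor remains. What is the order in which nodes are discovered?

C, D, A, E, H, J, F, M, B, N, L, O, G, K, I

Visit C
C → D
D → A
A → E
E → H
E → J
J → F
F → M
D → B
C → N
N → L
N → O
O → G
O → K
K → I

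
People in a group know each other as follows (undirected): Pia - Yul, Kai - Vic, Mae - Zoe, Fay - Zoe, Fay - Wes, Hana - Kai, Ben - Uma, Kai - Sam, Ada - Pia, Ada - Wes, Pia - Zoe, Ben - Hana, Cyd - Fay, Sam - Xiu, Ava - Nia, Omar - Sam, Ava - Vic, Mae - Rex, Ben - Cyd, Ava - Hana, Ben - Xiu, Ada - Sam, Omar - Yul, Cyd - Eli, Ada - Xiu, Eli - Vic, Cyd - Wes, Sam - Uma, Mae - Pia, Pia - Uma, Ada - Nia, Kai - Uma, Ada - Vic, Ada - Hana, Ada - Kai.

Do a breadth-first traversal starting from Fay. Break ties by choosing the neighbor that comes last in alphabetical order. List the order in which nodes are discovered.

Fay -> Zoe -> Wes -> Cyd -> Pia -> Mae -> Ada -> Eli -> Ben -> Yul -> Uma -> Rex -> Xiu -> Vic -> Sam -> Nia -> Kai -> Hana -> Omar -> Ava

Visit Fay; enqueue Zoe, Wes, Cyd → queue [Zoe, Wes, Cyd]
Visit Zoe; enqueue Pia, Mae → queue [Wes, Cyd, Pia, Mae]
Visit Wes; enqueue Ada → queue [Cyd, Pia, Mae, Ada]
Visit Cyd; enqueue Eli, Ben → queue [Pia, Mae, Ada, Eli, Ben]
Visit Pia; enqueue Yul, Uma → queue [Mae, Ada, Eli, Ben, Yul, Uma]
Visit Mae; enqueue Rex → queue [Ada, Eli, Ben, Yul, Uma, Rex]
Visit Ada; enqueue Xiu, Vic, Sam, Nia, Kai, Hana → queue [Eli, Ben, Yul, Uma, Rex, Xiu, Vic, Sam, Nia, Kai, Hana]
Visit Eli → queue [Ben, Yul, Uma, Rex, Xiu, Vic, Sam, Nia, Kai, Hana]
Visit Ben → queue [Yul, Uma, Rex, Xiu, Vic, Sam, Nia, Kai, Hana]
Visit Yul; enqueue Omar → queue [Uma, Rex, Xiu, Vic, Sam, Nia, Kai, Hana, Omar]
Visit Uma → queue [Rex, Xiu, Vic, Sam, Nia, Kai, Hana, Omar]
Visit Rex → queue [Xiu, Vic, Sam, Nia, Kai, Hana, Omar]
Visit Xiu → queue [Vic, Sam, Nia, Kai, Hana, Omar]
Visit Vic; enqueue Ava → queue [Sam, Nia, Kai, Hana, Omar, Ava]
Visit Sam → queue [Nia, Kai, Hana, Omar, Ava]
Visit Nia → queue [Kai, Hana, Omar, Ava]
Visit Kai → queue [Hana, Omar, Ava]
Visit Hana → queue [Omar, Ava]
Visit Omar → queue [Ava]
Visit Ava → queue []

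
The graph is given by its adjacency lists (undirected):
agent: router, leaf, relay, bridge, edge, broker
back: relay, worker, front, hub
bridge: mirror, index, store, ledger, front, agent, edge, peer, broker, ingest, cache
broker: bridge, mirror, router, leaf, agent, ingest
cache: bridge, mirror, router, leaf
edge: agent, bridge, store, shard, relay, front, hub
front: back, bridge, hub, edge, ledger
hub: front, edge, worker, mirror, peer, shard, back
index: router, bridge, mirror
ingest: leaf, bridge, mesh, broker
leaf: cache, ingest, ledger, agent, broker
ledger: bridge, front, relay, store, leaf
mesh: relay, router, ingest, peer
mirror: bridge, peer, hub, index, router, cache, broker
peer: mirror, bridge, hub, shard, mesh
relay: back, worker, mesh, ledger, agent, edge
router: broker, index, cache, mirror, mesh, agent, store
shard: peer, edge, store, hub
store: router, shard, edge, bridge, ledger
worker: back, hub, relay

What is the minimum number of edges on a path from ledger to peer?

2

Level 0: ledger
Level 1: bridge, front, leaf, relay, store
Level 2: agent, back, broker, cache, edge, hub, index, ingest, mesh, mirror, peer, router, shard, worker
peer first appears at level 2.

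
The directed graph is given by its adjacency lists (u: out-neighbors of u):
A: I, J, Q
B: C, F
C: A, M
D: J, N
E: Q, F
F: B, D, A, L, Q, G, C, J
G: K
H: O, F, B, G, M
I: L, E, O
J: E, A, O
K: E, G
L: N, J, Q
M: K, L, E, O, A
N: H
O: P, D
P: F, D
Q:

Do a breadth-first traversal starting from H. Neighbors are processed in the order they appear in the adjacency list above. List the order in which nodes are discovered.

H -> O -> F -> B -> G -> M -> P -> D -> A -> L -> Q -> C -> J -> K -> E -> N -> I

Visit H; enqueue O, F, B, G, M → queue [O, F, B, G, M]
Visit O; enqueue P, D → queue [F, B, G, M, P, D]
Visit F; enqueue A, L, Q, C, J → queue [B, G, M, P, D, A, L, Q, C, J]
Visit B → queue [G, M, P, D, A, L, Q, C, J]
Visit G; enqueue K → queue [M, P, D, A, L, Q, C, J, K]
Visit M; enqueue E → queue [P, D, A, L, Q, C, J, K, E]
Visit P → queue [D, A, L, Q, C, J, K, E]
Visit D; enqueue N → queue [A, L, Q, C, J, K, E, N]
Visit A; enqueue I → queue [L, Q, C, J, K, E, N, I]
Visit L → queue [Q, C, J, K, E, N, I]
Visit Q → queue [C, J, K, E, N, I]
Visit C → queue [J, K, E, N, I]
Visit J → queue [K, E, N, I]
Visit K → queue [E, N, I]
Visit E → queue [N, I]
Visit N → queue [I]
Visit I → queue []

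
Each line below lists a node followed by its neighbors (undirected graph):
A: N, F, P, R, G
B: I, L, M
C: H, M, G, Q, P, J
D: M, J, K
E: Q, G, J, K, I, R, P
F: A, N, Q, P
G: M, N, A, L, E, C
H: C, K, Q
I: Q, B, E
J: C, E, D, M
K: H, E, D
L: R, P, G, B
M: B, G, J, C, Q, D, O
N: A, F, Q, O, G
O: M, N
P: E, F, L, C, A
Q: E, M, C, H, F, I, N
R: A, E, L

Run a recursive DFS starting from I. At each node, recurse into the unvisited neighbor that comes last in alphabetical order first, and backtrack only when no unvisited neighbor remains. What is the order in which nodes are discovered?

I Q N O M J E R L P F A G C H K D B

Visit I
I → Q
Q → N
N → O
O → M
M → J
J → E
E → R
R → L
L → P
P → F
F → A
A → G
G → C
C → H
H → K
K → D
L → B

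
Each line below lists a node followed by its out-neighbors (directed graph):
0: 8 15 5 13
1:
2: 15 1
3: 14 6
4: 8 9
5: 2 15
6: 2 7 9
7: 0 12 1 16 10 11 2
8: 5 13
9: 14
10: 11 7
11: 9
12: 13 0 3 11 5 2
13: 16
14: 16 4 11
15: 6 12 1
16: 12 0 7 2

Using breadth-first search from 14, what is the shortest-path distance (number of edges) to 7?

Level 0: 14
Level 1: 4, 11, 16
Level 2: 0, 2, 7, 8, 9, 12
Level 3: 1, 3, 5, 10, 13, 15
Level 4: 6
7 first appears at level 2.

2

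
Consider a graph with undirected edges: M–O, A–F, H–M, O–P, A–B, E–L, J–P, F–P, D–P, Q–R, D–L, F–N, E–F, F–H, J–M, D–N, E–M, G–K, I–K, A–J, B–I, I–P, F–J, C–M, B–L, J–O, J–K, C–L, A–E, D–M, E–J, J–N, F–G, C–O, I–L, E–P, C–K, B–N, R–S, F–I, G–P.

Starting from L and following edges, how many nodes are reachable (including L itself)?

BFS from L visits: L, B, C, D, E, I, A, N, K, M, O, P, F, J, G, H
Reachable nodes: 16 of 19 total.

16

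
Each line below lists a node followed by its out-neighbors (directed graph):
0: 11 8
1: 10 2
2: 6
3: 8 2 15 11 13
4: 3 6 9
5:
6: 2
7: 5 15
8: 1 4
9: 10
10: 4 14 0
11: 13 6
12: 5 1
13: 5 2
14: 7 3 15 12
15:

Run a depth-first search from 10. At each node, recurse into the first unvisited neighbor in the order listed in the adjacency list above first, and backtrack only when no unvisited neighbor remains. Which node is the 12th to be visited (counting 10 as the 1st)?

Visit 10
10 → 4
4 → 3
3 → 8
8 → 1
1 → 2
2 → 6
3 → 15
3 → 11
11 → 13
13 → 5
4 → 9
10 → 14
14 → 7
14 → 12
10 → 0

Visit order: 10, 4, 3, 8, 1, 2, 6, 15, 11, 13, 5, 9, 14, 7, 12, 0

9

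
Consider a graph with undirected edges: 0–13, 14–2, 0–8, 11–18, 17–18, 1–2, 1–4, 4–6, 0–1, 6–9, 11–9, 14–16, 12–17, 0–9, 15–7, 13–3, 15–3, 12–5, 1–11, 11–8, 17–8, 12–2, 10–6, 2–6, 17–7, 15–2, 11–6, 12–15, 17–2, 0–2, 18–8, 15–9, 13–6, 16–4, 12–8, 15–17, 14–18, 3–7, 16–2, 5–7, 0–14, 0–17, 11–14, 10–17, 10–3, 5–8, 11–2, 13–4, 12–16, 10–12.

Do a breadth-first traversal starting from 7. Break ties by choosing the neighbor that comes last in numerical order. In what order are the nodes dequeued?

Visit 7; enqueue 17, 15, 5, 3 → queue [17, 15, 5, 3]
Visit 17; enqueue 18, 12, 10, 8, 2, 0 → queue [15, 5, 3, 18, 12, 10, 8, 2, 0]
Visit 15; enqueue 9 → queue [5, 3, 18, 12, 10, 8, 2, 0, 9]
Visit 5 → queue [3, 18, 12, 10, 8, 2, 0, 9]
Visit 3; enqueue 13 → queue [18, 12, 10, 8, 2, 0, 9, 13]
Visit 18; enqueue 14, 11 → queue [12, 10, 8, 2, 0, 9, 13, 14, 11]
Visit 12; enqueue 16 → queue [10, 8, 2, 0, 9, 13, 14, 11, 16]
Visit 10; enqueue 6 → queue [8, 2, 0, 9, 13, 14, 11, 16, 6]
Visit 8 → queue [2, 0, 9, 13, 14, 11, 16, 6]
Visit 2; enqueue 1 → queue [0, 9, 13, 14, 11, 16, 6, 1]
Visit 0 → queue [9, 13, 14, 11, 16, 6, 1]
Visit 9 → queue [13, 14, 11, 16, 6, 1]
Visit 13; enqueue 4 → queue [14, 11, 16, 6, 1, 4]
Visit 14 → queue [11, 16, 6, 1, 4]
Visit 11 → queue [16, 6, 1, 4]
Visit 16 → queue [6, 1, 4]
Visit 6 → queue [1, 4]
Visit 1 → queue [4]
Visit 4 → queue []

7, 17, 15, 5, 3, 18, 12, 10, 8, 2, 0, 9, 13, 14, 11, 16, 6, 1, 4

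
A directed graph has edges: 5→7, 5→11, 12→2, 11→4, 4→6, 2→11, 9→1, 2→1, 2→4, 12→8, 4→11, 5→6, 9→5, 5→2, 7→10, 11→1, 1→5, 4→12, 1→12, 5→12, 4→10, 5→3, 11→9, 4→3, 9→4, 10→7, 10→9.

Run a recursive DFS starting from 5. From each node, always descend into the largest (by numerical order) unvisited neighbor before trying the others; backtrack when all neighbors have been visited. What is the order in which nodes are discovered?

Visit 5
5 → 12
12 → 8
12 → 2
2 → 11
11 → 9
9 → 4
4 → 10
10 → 7
4 → 6
4 → 3
9 → 1

5 12 8 2 11 9 4 10 7 6 3 1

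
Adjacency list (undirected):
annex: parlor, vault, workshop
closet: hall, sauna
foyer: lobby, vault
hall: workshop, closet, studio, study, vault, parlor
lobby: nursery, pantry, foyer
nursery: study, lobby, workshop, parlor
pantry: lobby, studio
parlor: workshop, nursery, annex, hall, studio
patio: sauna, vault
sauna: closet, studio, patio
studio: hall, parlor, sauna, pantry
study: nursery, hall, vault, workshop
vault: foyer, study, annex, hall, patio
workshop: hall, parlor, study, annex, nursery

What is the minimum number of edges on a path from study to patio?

Level 0: study
Level 1: hall, nursery, vault, workshop
Level 2: annex, closet, foyer, lobby, parlor, patio, studio
Level 3: pantry, sauna
patio first appears at level 2.

2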